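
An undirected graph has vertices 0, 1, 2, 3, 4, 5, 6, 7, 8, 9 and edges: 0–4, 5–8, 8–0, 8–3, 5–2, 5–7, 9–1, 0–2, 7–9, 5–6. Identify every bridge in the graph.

0-4, 1-9, 3-8, 5-6, 5-7, 7-9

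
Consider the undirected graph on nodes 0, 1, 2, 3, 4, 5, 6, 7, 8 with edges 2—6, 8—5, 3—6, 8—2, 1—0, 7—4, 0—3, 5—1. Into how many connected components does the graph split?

Starting from 4 we can reach 4, 7. That is one component of size 2.
Starting from 0 we can reach 0, 1, 2, 3, 5, 6, 8. That is one component of size 7.
Total: 2 components.

2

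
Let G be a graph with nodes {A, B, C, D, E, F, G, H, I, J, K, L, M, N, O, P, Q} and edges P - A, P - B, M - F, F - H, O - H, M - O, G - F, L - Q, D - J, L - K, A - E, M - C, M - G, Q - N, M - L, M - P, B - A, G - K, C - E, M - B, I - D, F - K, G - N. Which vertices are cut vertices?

Removing D increases the component count from 2 to 3, so D is a cut vertex.
Removing M increases the component count from 2 to 3, so M is a cut vertex.
By contrast removing K leaves 2 components; it is not a cut vertex. No other vertex is a cut vertex either.

D, M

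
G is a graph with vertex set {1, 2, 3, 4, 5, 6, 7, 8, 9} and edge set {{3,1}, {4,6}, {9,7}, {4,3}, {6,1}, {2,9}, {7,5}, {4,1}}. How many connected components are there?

3

8 is isolated — a component by itself.
Starting from 2 we can reach 2, 5, 7, 9. That is one component of size 4.
Starting from 1 we can reach 1, 3, 4, 6. That is one component of size 4.
Total: 3 components.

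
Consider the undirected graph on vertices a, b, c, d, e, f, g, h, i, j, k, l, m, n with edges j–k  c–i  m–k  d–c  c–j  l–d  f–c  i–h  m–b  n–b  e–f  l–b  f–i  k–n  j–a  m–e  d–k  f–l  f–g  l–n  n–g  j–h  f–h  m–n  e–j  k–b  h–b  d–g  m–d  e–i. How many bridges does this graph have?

The edges on the cycle m-e-f-l-n-k-d-m are not bridges since each lies on that cycle.
But removing a–j disconnects a from j — this is a bridge.

1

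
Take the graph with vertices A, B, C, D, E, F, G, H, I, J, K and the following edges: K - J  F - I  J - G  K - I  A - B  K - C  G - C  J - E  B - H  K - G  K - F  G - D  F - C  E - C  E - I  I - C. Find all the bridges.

The edges on the cycle K-J-E-I-F-K are not bridges since each lies on that cycle.
But removing A - B disconnects A from B; removing B - H disconnects B from H; removing D - G disconnects D from G — these are bridges.

A-B, B-H, D-G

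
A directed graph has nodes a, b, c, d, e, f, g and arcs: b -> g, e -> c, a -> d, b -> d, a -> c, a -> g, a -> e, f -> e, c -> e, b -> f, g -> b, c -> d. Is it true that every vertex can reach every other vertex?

There is no directed path from e to a, so the graph is not strongly connected.

No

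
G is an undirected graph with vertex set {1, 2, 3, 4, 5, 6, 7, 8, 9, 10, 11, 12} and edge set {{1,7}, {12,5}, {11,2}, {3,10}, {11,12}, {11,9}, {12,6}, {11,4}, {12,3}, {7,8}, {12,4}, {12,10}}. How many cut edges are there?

The edges on the cycle 12-3-10-12 are not bridges since each lies on that cycle.
But removing 11–2 disconnects 11 from 2; removing 1–7 disconnects 1 from 7; removing 5–12 disconnects 5 from 12; removing 12–6 disconnects 12 from 6 — these are bridges.
In total 6 edges are bridges.

6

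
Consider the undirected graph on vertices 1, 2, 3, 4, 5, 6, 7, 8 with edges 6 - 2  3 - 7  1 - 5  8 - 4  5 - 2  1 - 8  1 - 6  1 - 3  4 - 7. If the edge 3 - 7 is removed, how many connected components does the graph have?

3 and 7 are still connected via 3-1-8-4-7, so the component count stays at 1.

1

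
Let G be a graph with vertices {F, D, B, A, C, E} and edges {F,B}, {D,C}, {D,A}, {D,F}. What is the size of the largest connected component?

5

E is isolated — a component by itself.
Starting from A we can reach A, B, C, D, F. That is one component of size 5.
The largest has 5 vertices.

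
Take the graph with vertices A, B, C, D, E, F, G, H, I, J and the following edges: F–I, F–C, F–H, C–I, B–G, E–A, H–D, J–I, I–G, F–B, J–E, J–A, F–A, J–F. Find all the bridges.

D-H, F-H

The edges on the cycle J-F-B-G-I-J are not bridges since each lies on that cycle.
But removing H–D disconnects H from D; removing H–F disconnects H from F — these are bridges.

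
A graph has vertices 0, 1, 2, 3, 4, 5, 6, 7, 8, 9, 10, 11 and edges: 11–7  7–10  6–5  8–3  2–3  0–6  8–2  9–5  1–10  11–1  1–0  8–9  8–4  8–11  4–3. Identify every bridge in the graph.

The edges on the cycle 8-2-3-8 are not bridges since each lies on that cycle.
Every edge lies on some cycle, so there are no bridges.

none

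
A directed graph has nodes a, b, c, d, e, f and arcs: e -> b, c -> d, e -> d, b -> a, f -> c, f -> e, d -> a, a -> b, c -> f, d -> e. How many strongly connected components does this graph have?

3

{a, b} are all mutually reachable — one SCC of size 2.
{d, e} are all mutually reachable — one SCC of size 2.
{c, f} are all mutually reachable — one SCC of size 2.
That gives 3 strongly connected components.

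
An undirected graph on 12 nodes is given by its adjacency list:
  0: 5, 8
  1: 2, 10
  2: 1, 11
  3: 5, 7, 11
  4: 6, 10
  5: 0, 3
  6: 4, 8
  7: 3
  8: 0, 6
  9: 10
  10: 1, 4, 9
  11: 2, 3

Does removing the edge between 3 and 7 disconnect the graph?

Yes

Removing 3-7 leaves no path between 3 and 7: the component count goes from 1 to 2. So it is a bridge.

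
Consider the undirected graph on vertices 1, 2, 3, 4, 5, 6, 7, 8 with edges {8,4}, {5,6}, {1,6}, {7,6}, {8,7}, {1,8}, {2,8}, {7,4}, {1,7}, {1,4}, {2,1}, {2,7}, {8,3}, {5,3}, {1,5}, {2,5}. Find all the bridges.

none

The edges on the cycle 2-1-5-2 are not bridges since each lies on that cycle.
Every edge lies on some cycle, so there are no bridges.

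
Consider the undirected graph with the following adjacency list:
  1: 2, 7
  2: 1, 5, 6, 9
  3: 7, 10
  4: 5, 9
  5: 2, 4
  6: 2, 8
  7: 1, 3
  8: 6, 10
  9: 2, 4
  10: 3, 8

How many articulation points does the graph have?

1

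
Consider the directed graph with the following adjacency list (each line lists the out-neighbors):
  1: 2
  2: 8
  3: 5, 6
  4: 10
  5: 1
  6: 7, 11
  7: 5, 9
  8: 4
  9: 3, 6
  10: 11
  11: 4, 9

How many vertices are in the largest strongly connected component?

11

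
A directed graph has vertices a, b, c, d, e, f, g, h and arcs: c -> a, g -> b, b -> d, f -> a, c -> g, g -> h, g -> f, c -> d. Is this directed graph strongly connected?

No

There is no directed path from b to e, so the graph is not strongly connected.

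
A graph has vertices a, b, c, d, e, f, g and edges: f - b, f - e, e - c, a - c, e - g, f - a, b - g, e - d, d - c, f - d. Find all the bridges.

none

The edges on the cycle f-b-g-e-f are not bridges since each lies on that cycle.
Every edge lies on some cycle, so there are no bridges.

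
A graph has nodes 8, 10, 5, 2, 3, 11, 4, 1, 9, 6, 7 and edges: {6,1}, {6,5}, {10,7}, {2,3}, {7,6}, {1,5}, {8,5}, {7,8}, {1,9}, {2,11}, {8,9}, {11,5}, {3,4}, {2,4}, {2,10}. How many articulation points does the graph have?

Removing 2 increases the component count from 1 to 2, so 2 is a cut vertex.
By contrast removing 8 leaves 1 component; it is not a cut vertex. No other vertex is a cut vertex either.

1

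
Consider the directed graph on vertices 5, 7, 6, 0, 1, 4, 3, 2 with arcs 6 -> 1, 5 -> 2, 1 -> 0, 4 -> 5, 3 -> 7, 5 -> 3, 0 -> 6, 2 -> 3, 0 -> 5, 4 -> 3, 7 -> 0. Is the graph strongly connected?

There is no directed path from 7 to 4, so the graph is not strongly connected.

No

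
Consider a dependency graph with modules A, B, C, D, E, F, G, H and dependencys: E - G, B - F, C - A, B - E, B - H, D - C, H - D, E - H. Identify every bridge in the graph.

A-C, B-F, C-D, D-H, E-G

The edges on the cycle B-E-H-B are not bridges since each lies on that cycle.
But removing D - C disconnects D from C; removing C - A disconnects C from A; removing H - D disconnects H from D; removing E - G disconnects E from G — these are bridges.
In total 5 edges are bridges.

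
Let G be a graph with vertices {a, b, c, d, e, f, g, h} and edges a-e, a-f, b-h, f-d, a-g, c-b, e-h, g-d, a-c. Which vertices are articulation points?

a

Removing a increases the component count from 1 to 2, so a is a cut vertex.
By contrast removing e leaves 1 component; it is not a cut vertex. No other vertex is a cut vertex either.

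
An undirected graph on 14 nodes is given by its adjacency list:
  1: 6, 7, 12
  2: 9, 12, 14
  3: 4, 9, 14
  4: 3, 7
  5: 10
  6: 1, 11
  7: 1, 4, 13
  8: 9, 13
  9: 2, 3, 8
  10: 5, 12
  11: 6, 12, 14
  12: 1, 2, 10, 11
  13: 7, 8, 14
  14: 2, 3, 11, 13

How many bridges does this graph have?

2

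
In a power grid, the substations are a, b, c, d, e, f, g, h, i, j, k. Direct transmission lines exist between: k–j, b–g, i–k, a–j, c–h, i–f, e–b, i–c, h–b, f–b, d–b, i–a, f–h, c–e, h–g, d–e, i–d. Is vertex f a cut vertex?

No

Deleting f leaves 1 component (was 1) (its neighbors b, h, i remain connected to each other), so f is not a cut vertex.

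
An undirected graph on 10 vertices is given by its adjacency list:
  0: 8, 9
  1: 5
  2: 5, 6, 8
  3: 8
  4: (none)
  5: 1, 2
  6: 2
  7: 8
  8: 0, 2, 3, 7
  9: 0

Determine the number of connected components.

4 is isolated — a component by itself.
Starting from 0 we can reach 0, 1, 2, 3, 5, 6, 7, 8, 9. That is one component of size 9.
Total: 2 components.

2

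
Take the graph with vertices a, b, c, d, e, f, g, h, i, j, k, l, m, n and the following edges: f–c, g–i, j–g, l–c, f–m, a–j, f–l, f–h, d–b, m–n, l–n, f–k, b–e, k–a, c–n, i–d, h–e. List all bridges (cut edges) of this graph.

The edges on the cycle f-k-a-j-g-i-d-b-e-h-f are not bridges since each lies on that cycle.
Every edge lies on some cycle, so there are no bridges.

none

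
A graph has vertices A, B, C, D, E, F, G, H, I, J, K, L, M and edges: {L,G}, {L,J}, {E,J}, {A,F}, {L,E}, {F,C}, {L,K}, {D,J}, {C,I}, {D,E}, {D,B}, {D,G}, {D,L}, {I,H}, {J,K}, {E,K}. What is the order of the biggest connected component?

7

M is isolated — a component by itself.
Starting from A we can reach A, C, F, H, I. That is one component of size 5.
Starting from B we can reach B, D, E, G, J, K, L. That is one component of size 7.
The largest has 7 vertices.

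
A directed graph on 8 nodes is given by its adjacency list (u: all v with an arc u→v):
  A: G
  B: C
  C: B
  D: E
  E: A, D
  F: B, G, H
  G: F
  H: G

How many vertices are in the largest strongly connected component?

3

{F, G, H} are all mutually reachable — one SCC of size 3.
{B, C} are all mutually reachable — one SCC of size 2.
{D, E} are all mutually reachable — one SCC of size 2.
{A} is an SCC by itself.
The largest has 3 vertices.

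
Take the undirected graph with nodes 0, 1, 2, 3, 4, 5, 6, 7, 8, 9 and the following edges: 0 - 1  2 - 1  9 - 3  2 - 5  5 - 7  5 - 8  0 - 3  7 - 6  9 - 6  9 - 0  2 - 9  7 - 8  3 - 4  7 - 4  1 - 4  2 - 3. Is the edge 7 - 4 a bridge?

After removing 7 - 4, the path 7-5-2-3-4 still connects them, so the edge is not a bridge.

No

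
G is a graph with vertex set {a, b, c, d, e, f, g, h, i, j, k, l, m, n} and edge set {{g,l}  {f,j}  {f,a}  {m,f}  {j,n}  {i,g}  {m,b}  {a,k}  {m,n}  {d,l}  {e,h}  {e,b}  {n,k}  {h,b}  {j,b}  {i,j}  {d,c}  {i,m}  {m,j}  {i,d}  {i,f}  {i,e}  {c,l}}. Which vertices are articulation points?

Removing i increases the component count from 1 to 2, so i is a cut vertex.
By contrast removing e leaves 1 component; it is not a cut vertex. No other vertex is a cut vertex either.

i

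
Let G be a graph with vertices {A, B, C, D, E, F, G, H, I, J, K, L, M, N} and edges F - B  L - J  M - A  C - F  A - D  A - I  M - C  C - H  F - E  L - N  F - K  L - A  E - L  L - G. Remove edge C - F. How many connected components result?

1

C and F are still connected via C-M-A-L-E-F, so the component count stays at 1.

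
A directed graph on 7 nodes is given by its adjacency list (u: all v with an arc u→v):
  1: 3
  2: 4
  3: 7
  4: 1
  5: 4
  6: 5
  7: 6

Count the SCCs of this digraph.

2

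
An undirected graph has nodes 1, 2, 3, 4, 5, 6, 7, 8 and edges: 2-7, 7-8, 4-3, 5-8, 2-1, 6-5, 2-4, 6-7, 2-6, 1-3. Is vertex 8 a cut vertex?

No

Deleting 8 leaves 1 component (was 1) (its neighbors 5, 7 remain connected to each other), so 8 is not a cut vertex.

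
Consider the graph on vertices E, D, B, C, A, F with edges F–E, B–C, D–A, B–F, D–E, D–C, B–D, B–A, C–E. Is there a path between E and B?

From E we can reach A, B, C, D, E, F, which includes B.

Yes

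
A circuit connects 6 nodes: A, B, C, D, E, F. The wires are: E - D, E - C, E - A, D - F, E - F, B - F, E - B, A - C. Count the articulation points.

1

Removing E increases the component count from 1 to 2, so E is a cut vertex.
By contrast removing B leaves 1 component; it is not a cut vertex. No other vertex is a cut vertex either.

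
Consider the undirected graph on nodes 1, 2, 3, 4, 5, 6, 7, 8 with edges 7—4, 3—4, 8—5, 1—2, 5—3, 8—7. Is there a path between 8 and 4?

From 8 we can reach 3, 4, 5, 7, 8, which includes 4.

Yes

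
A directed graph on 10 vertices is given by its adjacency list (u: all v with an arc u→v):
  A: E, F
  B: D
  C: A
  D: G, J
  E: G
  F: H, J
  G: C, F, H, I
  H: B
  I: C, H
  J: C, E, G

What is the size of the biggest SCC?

10

{A, B, C, D, E, F, G, H, I, J} are all mutually reachable — one SCC of size 10.
The largest has 10 vertices.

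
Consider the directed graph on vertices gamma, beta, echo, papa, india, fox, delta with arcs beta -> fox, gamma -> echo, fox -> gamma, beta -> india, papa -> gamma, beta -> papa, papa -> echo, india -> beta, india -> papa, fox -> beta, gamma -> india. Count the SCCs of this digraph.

3

{fox, beta, papa, gamma, india} are all mutually reachable — one SCC of size 5.
{delta} is an SCC by itself.
{echo} is an SCC by itself.
That gives 3 strongly connected components.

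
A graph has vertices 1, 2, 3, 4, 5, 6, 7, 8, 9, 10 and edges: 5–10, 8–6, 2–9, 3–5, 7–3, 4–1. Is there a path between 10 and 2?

The component containing 10 is {3, 5, 7, 10}, and 2 is not in it.

No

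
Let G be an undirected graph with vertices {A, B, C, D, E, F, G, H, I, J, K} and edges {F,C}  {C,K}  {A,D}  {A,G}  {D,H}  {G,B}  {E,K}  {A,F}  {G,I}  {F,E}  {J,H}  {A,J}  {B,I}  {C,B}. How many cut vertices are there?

Removing A increases the component count from 1 to 2, so A is a cut vertex.
By contrast removing G leaves 1 component; it is not a cut vertex. No other vertex is a cut vertex either.

1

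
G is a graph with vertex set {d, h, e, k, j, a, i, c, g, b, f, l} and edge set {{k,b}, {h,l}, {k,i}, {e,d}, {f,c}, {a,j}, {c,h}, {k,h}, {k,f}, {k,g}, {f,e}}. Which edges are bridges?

a-j, b-k, d-e, e-f, g-k, h-l, i-k

The edges on the cycle k-f-c-h-k are not bridges since each lies on that cycle.
But removing f—e disconnects f from e; removing k—b disconnects k from b; removing h—l disconnects h from l; removing e—d disconnects e from d — these are bridges.
In total 7 edges are bridges.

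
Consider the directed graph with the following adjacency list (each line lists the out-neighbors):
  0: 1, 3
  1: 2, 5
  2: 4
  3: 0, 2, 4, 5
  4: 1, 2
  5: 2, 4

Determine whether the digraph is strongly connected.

No

There is no directed path from 5 to 0, so the graph is not strongly connected.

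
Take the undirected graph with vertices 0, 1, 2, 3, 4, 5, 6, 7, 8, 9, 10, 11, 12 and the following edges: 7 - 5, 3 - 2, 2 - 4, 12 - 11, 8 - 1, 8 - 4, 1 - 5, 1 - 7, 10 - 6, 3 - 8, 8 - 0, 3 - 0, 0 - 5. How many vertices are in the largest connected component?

8

9 is isolated — a component by itself.
Starting from 6 we can reach 6, 10. That is one component of size 2.
Starting from 11 we can reach 11, 12. That is one component of size 2.
Starting from 0 we can reach 0, 1, 2, 3, 4, 5, 7, 8. That is one component of size 8.
The largest has 8 vertices.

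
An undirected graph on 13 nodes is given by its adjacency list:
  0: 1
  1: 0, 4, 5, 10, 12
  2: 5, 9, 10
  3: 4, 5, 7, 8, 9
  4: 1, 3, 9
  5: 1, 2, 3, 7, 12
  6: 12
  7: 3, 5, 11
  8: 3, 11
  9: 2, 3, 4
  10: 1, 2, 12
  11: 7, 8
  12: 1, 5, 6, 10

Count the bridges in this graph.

The edges on the cycle 1-5-2-10-1 are not bridges since each lies on that cycle.
But removing 6-12 disconnects 6 from 12; removing 0-1 disconnects 0 from 1 — these are bridges.
That makes 2 bridges.

2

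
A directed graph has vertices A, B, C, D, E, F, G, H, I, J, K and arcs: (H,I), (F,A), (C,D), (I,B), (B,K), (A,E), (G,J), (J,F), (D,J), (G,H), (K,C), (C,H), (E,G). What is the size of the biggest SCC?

{A, B, C, D, E, F, G, H, I, J, K} are all mutually reachable — one SCC of size 11.
The largest has 11 vertices.

11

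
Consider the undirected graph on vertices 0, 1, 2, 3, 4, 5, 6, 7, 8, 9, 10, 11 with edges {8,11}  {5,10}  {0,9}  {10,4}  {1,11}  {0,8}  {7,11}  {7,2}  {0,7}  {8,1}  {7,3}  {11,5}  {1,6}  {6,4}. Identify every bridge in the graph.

The edges on the cycle 0-8-1-6-4-10-5-11-7-0 are not bridges since each lies on that cycle.
But removing 7 - 2 disconnects 7 from 2; removing 0 - 9 disconnects 0 from 9; removing 7 - 3 disconnects 7 from 3 — these are bridges.

0-9, 2-7, 3-7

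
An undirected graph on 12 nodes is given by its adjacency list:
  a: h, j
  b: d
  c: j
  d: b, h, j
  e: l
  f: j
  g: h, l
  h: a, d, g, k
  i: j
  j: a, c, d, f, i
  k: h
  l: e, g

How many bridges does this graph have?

8

The edges on the cycle h-d-j-a-h are not bridges since each lies on that cycle.
But removing i-j disconnects i from j; removing d-b disconnects d from b; removing j-f disconnects j from f; removing g-l disconnects g from l — these are bridges.
In total 8 edges are bridges.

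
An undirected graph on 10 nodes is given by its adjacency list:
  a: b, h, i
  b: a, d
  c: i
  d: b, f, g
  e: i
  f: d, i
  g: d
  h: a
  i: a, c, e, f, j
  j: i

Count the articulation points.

Removing a increases the component count from 1 to 2, so a is a cut vertex.
Removing d increases the component count from 1 to 2, so d is a cut vertex.
Removing i increases the component count from 1 to 4, so i is a cut vertex.
By contrast removing f leaves 1 component; it is not a cut vertex. No other vertex is a cut vertex either.

3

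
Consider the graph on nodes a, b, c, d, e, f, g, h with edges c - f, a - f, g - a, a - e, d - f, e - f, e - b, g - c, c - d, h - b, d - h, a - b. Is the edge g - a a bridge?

No

After removing g - a, the path g-c-f-a still connects them, so the edge is not a bridge.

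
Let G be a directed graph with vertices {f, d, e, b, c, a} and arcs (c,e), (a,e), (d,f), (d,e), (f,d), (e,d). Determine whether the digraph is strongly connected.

No

There is no directed path from a to c, so the graph is not strongly connected.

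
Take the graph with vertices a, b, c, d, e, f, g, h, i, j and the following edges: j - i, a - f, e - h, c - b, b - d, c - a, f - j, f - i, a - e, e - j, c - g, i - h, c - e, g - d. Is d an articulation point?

Deleting d leaves 1 component (was 1) (its neighbors b, g remain connected to each other), so d is not a cut vertex.

No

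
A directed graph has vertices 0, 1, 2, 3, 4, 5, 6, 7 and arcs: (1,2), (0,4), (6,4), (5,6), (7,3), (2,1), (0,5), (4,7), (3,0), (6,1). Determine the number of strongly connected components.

{0, 3, 4, 5, 6, 7} are all mutually reachable — one SCC of size 6.
{1, 2} are all mutually reachable — one SCC of size 2.
That gives 2 strongly connected components.

2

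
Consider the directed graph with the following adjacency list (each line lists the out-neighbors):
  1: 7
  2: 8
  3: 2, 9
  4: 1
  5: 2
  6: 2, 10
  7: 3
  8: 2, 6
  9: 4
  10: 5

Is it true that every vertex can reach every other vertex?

No

There is no directed path from 8 to 1, so the graph is not strongly connected.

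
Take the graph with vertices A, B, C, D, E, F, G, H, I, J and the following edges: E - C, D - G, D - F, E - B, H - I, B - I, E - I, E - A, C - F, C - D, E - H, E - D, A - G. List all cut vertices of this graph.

E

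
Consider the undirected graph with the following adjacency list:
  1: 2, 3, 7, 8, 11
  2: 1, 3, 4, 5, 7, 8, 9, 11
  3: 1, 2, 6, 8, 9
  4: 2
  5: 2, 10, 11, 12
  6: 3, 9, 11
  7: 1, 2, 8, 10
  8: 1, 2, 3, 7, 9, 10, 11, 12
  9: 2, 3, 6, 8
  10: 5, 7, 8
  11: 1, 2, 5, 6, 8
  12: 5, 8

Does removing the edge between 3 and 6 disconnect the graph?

No

After removing 3-6, the path 3-9-6 still connects them, so the edge is not a bridge.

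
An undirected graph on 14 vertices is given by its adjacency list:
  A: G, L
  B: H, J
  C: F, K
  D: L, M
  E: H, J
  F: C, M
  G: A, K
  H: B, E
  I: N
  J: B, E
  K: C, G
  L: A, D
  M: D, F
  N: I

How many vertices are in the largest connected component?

8

Starting from I we can reach I, N. That is one component of size 2.
Starting from B we can reach B, E, H, J. That is one component of size 4.
Starting from A we can reach A, C, D, F, G, K, L, M. That is one component of size 8.
The largest has 8 vertices.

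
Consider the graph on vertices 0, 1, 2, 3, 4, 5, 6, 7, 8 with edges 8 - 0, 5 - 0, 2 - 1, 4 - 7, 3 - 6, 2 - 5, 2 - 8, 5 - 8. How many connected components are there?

3

Starting from 3 we can reach 3, 6. That is one component of size 2.
Starting from 4 we can reach 4, 7. That is one component of size 2.
Starting from 0 we can reach 0, 1, 2, 5, 8. That is one component of size 5.
Total: 3 components.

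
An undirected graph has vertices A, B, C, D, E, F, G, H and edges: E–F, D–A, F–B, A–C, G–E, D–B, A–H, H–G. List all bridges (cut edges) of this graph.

A-C

The edges on the cycle D-A-H-G-E-F-B-D are not bridges since each lies on that cycle.
But removing A–C disconnects A from C — this is a bridge.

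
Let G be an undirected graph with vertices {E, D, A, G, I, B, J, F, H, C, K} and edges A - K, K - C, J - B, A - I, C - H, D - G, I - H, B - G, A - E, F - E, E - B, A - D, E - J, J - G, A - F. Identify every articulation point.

Removing A increases the component count from 1 to 2, so A is a cut vertex.
By contrast removing H leaves 1 component; it is not a cut vertex. No other vertex is a cut vertex either.

A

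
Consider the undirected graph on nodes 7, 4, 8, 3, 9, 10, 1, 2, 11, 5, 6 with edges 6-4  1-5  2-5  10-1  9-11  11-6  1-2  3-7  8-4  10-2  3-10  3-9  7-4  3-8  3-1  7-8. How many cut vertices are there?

1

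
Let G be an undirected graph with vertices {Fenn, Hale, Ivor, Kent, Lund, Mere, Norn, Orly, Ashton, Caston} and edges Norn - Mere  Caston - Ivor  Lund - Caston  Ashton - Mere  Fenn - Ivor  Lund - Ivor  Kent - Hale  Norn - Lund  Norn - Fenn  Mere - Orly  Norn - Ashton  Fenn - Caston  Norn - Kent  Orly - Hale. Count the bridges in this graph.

The edges on the cycle Norn-Ashton-Mere-Norn are not bridges since each lies on that cycle.
Every edge lies on some cycle, so there are no bridges.

0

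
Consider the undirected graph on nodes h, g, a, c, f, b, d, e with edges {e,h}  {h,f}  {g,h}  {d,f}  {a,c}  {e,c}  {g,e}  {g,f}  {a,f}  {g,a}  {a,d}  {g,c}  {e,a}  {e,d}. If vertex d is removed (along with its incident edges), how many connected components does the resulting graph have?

2

With d gone, the remaining components are: {b}; {a, c, e, f, g, h}.
That is 2 components.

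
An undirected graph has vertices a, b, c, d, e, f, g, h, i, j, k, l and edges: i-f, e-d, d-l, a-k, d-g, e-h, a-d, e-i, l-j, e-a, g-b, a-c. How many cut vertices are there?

6

Removing a increases the component count from 1 to 3, so a is a cut vertex.
Removing d increases the component count from 1 to 3, so d is a cut vertex.
Removing e increases the component count from 1 to 3, so e is a cut vertex.
Likewise g, i, l are cut vertices.
By contrast removing f leaves 1 component; it is not a cut vertex. No other vertex is a cut vertex either.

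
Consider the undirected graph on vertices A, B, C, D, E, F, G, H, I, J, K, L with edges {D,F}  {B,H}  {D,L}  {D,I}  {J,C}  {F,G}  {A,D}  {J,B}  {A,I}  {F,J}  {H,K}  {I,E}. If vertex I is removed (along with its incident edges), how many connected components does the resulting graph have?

2

With I gone, the remaining components are: {E}; {A, B, C, D, F, G, H, J, K, L}.
That is 2 components.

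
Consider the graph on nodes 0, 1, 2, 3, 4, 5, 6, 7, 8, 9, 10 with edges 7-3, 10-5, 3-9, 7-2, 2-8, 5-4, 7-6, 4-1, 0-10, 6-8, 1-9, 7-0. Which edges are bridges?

The edges on the cycle 7-6-8-2-7 are not bridges since each lies on that cycle.
Every edge lies on some cycle, so there are no bridges.

none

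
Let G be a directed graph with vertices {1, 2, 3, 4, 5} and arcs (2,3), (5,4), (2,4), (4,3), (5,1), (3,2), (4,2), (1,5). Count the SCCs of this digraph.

{2, 3, 4} are all mutually reachable — one SCC of size 3.
{1, 5} are all mutually reachable — one SCC of size 2.
That gives 2 strongly connected components.

2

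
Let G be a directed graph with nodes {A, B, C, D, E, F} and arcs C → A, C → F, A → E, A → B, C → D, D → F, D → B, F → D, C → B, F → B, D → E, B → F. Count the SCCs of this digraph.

{B, D, F} are all mutually reachable — one SCC of size 3.
{E} is an SCC by itself.
{C} is an SCC by itself.
{A} is an SCC by itself.
That gives 4 strongly connected components.

4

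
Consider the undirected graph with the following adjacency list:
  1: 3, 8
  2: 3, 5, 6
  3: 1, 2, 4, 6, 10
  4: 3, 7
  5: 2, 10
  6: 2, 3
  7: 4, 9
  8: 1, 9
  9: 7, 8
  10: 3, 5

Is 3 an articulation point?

Deleting 3 raises the number of components from 1 to 2, so 3 is a cut vertex.

Yes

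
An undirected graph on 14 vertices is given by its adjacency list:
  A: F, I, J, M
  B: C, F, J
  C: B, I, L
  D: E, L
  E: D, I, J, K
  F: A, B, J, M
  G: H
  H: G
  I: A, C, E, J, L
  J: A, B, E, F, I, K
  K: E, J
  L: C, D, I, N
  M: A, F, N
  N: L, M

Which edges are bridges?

G-H

The edges on the cycle L-I-C-B-J-K-E-D-L are not bridges since each lies on that cycle.
But removing G-H disconnects G from H — this is a bridge.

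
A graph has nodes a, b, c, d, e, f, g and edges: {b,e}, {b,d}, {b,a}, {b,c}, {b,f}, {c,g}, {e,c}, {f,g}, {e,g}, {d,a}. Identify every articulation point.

b

Removing b increases the component count from 1 to 2, so b is a cut vertex.
By contrast removing d leaves 1 component; it is not a cut vertex. No other vertex is a cut vertex either.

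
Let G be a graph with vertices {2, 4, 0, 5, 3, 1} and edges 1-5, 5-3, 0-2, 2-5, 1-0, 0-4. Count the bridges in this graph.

The edges on the cycle 1-0-2-5-1 are not bridges since each lies on that cycle.
But removing 5-3 disconnects 5 from 3; removing 0-4 disconnects 0 from 4 — these are bridges.
That makes 2 bridges.

2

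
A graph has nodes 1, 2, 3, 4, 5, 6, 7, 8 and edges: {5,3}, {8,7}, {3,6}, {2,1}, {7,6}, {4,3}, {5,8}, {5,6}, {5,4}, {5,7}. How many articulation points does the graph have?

0

Removing 1, for instance, still leaves 2 components. No single vertex removal increases the component count — the graph has no articulation points.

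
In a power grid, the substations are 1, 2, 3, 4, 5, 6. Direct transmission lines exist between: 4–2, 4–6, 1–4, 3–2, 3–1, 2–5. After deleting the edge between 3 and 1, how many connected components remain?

1

3 and 1 are still connected via 3-2-4-1, so the component count stays at 1.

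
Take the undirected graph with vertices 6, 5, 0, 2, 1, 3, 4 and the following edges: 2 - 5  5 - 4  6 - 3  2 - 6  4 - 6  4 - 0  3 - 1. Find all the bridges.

The edges on the cycle 2-5-4-6-2 are not bridges since each lies on that cycle.
But removing 4 - 0 disconnects 4 from 0; removing 3 - 1 disconnects 3 from 1; removing 6 - 3 disconnects 6 from 3 — these are bridges.

0-4, 1-3, 3-6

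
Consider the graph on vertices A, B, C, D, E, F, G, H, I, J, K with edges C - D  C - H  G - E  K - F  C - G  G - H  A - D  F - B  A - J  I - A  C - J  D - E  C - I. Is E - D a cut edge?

After removing E - D, the path E-G-C-D still connects them, so the edge is not a bridge.

No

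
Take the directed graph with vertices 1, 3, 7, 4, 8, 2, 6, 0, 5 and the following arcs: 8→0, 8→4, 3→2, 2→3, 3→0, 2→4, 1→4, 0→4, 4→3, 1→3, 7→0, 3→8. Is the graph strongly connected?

No

There is no directed path from 2 to 6, so the graph is not strongly connected.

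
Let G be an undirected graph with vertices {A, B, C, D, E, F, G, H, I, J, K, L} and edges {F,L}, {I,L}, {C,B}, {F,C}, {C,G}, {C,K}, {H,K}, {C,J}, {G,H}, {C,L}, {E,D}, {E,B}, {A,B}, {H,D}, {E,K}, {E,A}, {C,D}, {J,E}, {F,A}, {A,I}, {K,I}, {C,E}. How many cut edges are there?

0

The edges on the cycle C-G-H-K-I-A-E-J-C are not bridges since each lies on that cycle.
Every edge lies on some cycle, so there are no bridges.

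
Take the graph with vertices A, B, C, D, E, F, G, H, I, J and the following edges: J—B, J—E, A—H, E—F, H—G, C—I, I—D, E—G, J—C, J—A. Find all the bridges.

The edges on the cycle J-A-H-G-E-J are not bridges since each lies on that cycle.
But removing I—D disconnects I from D; removing J—C disconnects J from C; removing I—C disconnects I from C; removing E—F disconnects E from F — these are bridges.
In total 5 edges are bridges.

B-J, C-I, C-J, D-I, E-F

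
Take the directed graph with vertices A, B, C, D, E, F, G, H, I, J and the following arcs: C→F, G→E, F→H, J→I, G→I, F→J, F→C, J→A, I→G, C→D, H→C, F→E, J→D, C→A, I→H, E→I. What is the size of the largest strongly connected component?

7

{C, E, F, G, H, I, J} are all mutually reachable — one SCC of size 7.
{D} is an SCC by itself.
{A} is an SCC by itself.
{B} is an SCC by itself.
The largest has 7 vertices.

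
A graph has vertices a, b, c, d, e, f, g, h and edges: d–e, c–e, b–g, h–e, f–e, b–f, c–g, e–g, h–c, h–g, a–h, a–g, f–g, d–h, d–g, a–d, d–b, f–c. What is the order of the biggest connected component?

8

Starting from a we can reach a, b, c, d, e, f, g, h. That is one component of size 8.
The largest has 8 vertices.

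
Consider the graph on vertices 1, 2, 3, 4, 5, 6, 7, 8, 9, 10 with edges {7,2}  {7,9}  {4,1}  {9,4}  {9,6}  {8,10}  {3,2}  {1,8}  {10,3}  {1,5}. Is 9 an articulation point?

Yes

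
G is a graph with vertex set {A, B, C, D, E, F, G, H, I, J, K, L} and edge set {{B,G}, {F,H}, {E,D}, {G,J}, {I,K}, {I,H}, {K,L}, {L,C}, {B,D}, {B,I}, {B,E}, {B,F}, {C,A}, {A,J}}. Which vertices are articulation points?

Removing B increases the component count from 1 to 2, so B is a cut vertex.
By contrast removing E leaves 1 component; it is not a cut vertex. No other vertex is a cut vertex either.

B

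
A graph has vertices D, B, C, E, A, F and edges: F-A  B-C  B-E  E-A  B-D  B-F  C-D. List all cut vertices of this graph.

Removing B increases the component count from 1 to 2, so B is a cut vertex.
By contrast removing C leaves 1 component; it is not a cut vertex. No other vertex is a cut vertex either.

B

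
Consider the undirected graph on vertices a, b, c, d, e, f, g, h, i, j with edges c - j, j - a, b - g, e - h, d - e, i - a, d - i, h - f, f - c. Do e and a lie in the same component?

Yes

From e we can reach a, c, d, e, f, h, i, j, which includes a.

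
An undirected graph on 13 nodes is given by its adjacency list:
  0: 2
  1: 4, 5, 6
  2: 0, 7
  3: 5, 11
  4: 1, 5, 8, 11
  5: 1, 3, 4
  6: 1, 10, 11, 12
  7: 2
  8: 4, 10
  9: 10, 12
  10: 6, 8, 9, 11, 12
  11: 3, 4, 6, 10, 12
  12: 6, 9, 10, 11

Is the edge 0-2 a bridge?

Yes

Removing 0-2 leaves no path between 0 and 2: the component count goes from 2 to 3. So it is a bridge.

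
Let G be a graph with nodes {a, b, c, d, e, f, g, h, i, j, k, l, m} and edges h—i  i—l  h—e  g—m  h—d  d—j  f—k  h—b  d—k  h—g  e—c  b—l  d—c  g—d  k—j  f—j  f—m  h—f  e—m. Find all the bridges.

none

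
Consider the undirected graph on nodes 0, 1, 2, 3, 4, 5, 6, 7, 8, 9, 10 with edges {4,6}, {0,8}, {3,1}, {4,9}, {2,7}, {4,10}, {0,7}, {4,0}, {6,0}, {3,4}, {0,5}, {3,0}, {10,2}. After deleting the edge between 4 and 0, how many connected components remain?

4 and 0 are still connected via 4-3-0, so the component count stays at 1.

1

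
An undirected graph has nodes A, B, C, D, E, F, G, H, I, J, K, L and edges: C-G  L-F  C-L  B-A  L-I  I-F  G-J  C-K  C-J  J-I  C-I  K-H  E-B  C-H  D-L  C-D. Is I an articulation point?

No

Deleting I leaves 2 components (was 2), so I is not a cut vertex.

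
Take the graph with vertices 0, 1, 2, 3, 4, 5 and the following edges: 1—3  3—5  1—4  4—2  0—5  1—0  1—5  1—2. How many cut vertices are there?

1

Removing 1 increases the component count from 1 to 2, so 1 is a cut vertex.
By contrast removing 4 leaves 1 component; it is not a cut vertex. No other vertex is a cut vertex either.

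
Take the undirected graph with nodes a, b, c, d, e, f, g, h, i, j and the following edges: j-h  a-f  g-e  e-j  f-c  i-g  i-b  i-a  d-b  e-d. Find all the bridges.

a-f, a-i, c-f, e-j, h-j

The edges on the cycle i-g-e-d-b-i are not bridges since each lies on that cycle.
But removing e-j disconnects e from j; removing i-a disconnects i from a; removing j-h disconnects j from h; removing f-c disconnects f from c — these are bridges.
In total 5 edges are bridges.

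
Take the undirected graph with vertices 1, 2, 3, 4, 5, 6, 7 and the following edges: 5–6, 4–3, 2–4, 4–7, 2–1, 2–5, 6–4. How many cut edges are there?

The edges on the cycle 2-5-6-4-2 are not bridges since each lies on that cycle.
But removing 4–3 disconnects 4 from 3; removing 4–7 disconnects 4 from 7; removing 2–1 disconnects 2 from 1 — these are bridges.
That makes 3 bridges.

3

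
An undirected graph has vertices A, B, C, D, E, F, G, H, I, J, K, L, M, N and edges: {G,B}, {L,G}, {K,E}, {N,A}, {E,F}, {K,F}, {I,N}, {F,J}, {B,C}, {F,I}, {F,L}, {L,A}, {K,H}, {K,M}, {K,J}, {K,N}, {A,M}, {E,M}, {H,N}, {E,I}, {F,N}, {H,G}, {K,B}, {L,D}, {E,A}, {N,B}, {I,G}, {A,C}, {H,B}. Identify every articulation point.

L

Removing L increases the component count from 1 to 2, so L is a cut vertex.
By contrast removing A leaves 1 component; it is not a cut vertex. No other vertex is a cut vertex either.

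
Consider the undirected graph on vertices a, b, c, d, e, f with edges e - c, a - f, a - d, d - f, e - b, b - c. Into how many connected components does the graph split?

2

Starting from a we can reach a, d, f. That is one component of size 3.
Starting from b we can reach b, c, e. That is one component of size 3.
Total: 2 components.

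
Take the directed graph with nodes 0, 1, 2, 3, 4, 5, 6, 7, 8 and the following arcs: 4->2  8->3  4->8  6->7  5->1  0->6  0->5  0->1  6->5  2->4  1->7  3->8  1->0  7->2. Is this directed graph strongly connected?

There is no directed path from 4 to 1, so the graph is not strongly connected.

No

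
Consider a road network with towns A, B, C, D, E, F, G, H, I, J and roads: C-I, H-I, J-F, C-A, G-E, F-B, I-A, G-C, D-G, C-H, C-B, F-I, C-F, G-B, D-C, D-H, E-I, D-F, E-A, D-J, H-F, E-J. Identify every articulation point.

Removing A, for instance, still leaves 1 component. No single vertex removal increases the component count — the graph has no articulation points.

none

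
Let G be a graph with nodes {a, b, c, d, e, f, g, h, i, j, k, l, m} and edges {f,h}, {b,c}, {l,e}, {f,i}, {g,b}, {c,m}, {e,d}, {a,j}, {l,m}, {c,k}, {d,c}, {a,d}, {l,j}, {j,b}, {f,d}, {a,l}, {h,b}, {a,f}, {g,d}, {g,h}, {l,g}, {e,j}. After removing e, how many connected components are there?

1

With e gone, the remaining components are: {a, b, c, d, f, g, h, i, j, k, l, m}.
That is 1 component.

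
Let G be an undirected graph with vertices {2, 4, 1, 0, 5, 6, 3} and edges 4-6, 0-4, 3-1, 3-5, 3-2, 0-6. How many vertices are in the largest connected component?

Starting from 0 we can reach 0, 4, 6. That is one component of size 3.
Starting from 1 we can reach 1, 2, 3, 5. That is one component of size 4.
The largest has 4 vertices.

4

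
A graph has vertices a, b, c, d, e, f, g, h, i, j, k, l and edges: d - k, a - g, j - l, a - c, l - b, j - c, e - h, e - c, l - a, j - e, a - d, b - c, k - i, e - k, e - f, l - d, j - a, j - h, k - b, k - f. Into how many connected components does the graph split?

1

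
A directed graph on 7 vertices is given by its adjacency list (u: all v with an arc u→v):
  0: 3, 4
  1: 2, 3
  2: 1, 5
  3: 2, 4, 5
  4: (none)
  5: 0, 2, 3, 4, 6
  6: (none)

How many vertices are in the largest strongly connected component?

{0, 1, 2, 3, 5} are all mutually reachable — one SCC of size 5.
{6} is an SCC by itself.
{4} is an SCC by itself.
The largest has 5 vertices.

5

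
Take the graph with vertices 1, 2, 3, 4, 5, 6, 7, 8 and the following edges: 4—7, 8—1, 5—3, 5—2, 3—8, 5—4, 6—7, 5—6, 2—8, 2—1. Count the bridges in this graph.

The edges on the cycle 5-3-8-1-2-5 are not bridges since each lies on that cycle.
Every edge lies on some cycle, so there are no bridges.

0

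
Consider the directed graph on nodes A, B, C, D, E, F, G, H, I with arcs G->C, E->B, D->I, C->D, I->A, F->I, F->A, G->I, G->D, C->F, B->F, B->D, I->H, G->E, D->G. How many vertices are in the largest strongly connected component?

5

{B, C, D, E, G} are all mutually reachable — one SCC of size 5.
{A} is an SCC by itself.
{F} is an SCC by itself.
{H} is an SCC by itself.
{I} is an SCC by itself.
The largest has 5 vertices.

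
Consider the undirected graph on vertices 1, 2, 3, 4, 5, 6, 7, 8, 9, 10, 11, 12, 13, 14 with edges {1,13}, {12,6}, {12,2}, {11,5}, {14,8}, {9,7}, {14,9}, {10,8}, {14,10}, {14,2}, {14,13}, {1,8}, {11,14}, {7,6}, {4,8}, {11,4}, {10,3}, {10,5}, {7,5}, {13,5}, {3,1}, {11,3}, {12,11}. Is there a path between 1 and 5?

Yes

From 1 we can reach 1, 2, 3, 4, 5, 6, 7, 8, 9, 10, 11, 12, 13, 14, which includes 5.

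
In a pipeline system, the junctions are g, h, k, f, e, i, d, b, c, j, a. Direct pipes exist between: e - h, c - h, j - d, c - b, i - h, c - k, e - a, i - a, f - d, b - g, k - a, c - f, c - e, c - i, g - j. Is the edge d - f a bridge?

No

After removing d - f, the path d-j-g-b-c-f still connects them, so the edge is not a bridge.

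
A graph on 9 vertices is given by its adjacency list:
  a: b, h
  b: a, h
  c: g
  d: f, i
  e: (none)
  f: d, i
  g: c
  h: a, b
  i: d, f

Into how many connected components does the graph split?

4

e is isolated — a component by itself.
Starting from c we can reach c, g. That is one component of size 2.
Starting from a we can reach a, b, h. That is one component of size 3.
Starting from d we can reach d, f, i. That is one component of size 3.
Total: 4 components.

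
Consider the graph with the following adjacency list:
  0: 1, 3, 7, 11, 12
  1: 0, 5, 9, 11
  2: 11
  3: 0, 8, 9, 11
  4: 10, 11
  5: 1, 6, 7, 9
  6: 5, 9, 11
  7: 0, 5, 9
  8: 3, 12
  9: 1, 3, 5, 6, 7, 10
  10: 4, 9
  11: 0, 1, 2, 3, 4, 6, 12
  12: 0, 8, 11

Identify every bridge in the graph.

11-2

The edges on the cycle 3-0-12-8-3 are not bridges since each lies on that cycle.
But removing 2-11 disconnects 2 from 11 — this is a bridge.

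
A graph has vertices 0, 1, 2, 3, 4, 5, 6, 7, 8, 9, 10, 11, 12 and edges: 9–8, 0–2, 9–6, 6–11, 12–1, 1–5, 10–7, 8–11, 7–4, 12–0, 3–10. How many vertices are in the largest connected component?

Starting from 6 we can reach 6, 8, 9, 11. That is one component of size 4.
Starting from 3 we can reach 3, 4, 7, 10. That is one component of size 4.
Starting from 0 we can reach 0, 1, 2, 5, 12. That is one component of size 5.
The largest has 5 vertices.

5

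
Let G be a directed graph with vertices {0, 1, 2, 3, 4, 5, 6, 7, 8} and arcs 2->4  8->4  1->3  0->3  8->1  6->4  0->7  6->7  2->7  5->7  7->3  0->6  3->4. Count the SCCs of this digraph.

{5} is an SCC by itself.
{8} is an SCC by itself.
{3} is an SCC by itself.
{7} is an SCC by itself.
{2} is an SCC by itself.
(and 4 more singleton SCCs)
That gives 9 strongly connected components.

9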